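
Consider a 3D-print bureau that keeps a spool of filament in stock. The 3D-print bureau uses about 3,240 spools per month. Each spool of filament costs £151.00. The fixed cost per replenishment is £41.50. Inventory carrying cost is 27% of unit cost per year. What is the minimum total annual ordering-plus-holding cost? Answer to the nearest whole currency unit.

TC* ≈ £11,470

Annual demand D = 3,240 × 12 = 38,880.
Holding cost H = 0.27 × £151.00 = £40.7700 per unit per year.
EOQ = √(2DS/H) = √(2 × 38,880 × 41.5 / 40.77) ≈ 281.34.
At the optimum the two cost components are equal, so total cost = 2·(Q*/2)H = Q*·H.
Minimum total = √(2DSH) = √(2 × 38,880 × 41.5 × 40.77) ≈ 11470.241.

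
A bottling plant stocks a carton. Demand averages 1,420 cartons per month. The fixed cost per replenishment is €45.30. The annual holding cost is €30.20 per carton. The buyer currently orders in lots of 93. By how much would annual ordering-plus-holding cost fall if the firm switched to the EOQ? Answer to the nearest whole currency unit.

Annual demand D = 1,420 × 12 = 17,040.
EOQ = √(2DS/H) = √(2 × 17,040 × 45.3 / 30.2) ≈ 226.10.
Cost at Q* = (D/Q*)S + (Q*/2)H = √(2DSH) ≈ €6,828.14.
Cost at Q = 93: (17,040/93)×45.3 + (93/2)×30.2 = €8,300.13 + €1,404.30 = €9,704.43.
Excess = €9,704.43 − €6,828.14 = €2,876.29.

Extra cost ≈ €2,876 per year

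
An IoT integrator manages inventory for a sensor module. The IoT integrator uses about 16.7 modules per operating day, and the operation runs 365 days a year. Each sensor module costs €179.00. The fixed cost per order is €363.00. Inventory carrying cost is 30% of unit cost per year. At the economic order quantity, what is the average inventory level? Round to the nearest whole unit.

Annual demand D = 16.7 × 365 = 6,095.5.
Holding cost H = 0.30 × €179.00 = €53.7000 per unit per year.
The optimal lot size = √(2DS/H) = √(2 × 6,095.5 × 363 / 53.7) ≈ 287.07.
Average inventory = Q*/2 ≈ 287.07 / 2 = 143.534.

Average inventory ≈ 144 modules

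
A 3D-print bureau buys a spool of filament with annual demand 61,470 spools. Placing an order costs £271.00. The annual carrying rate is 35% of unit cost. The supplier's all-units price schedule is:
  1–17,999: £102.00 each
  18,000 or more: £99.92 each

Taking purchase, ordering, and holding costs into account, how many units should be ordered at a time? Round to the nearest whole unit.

Holding cost per unit per year at price C is H = 0.35·C.
Evaluate total cost at each tier's feasible EOQ or, if the EOQ is below the tier, at the tier's minimum quantity.
EOQ at £102.00 = 966.0 (feasible in tier 1): TC = 61,470×£102.00 + (61,470/966.0)×271 + (966.0/2)×0.35×£102.00 = £6,304,427.79.
EOQ at £99.92 = 976.0 < 18000, so use break Q=18000: TC = 61,470×£99.92 + (61,470/18000.0)×271 + (18000.0/2)×0.35×£99.92 = £6,457,755.87.
Lowest total cost is £6,304,427.79 at Q = 966.0.

Q* ≈ 966 spools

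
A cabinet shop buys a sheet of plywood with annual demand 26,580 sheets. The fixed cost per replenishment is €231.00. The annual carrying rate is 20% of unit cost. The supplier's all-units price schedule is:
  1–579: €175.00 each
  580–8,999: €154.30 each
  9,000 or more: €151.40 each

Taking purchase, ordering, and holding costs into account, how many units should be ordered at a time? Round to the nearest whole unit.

Q* ≈ 631 sheets

Holding cost per unit per year at price C is H = 0.20·C.
Evaluate total cost at each tier's feasible EOQ or, if the EOQ is below the tier, at the tier's minimum quantity.
Tier 1 (€175.00): EOQ = 592.3 exceeds tier's upper bound 579, so this tier is dominated.
EOQ at €154.30 = 630.8 (feasible in tier 2): TC = 26,580×€154.30 + (26,580/630.8)×231 + (630.8/2)×0.20×€154.30 = €4,120,760.88.
EOQ at €151.40 = 636.8 < 9000, so use break Q=9000: TC = 26,580×€151.40 + (26,580/9000.0)×231 + (9000.0/2)×0.20×€151.40 = €4,161,154.22.
Lowest total cost is €4,120,760.88 at Q = 630.8.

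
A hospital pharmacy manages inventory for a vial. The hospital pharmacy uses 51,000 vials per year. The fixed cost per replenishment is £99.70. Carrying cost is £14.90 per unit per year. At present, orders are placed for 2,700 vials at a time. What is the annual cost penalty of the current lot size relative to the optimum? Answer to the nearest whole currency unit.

EOQ = √(2DS/H) = √(2 × 51,000 × 99.7 / 14.9) ≈ 826.14.
Cost at Q* = (D/Q*)S + (Q*/2)H = √(2DSH) ≈ £12,309.51.
Cost at Q = 2,700: (51,000/2,700)×99.7 + (2,700/2)×14.9 = £1,883.22 + £20,115.00 = £21,998.22.
Excess = £21,998.22 − £12,309.51 = £9,688.71.

Extra cost ≈ £9,689 per year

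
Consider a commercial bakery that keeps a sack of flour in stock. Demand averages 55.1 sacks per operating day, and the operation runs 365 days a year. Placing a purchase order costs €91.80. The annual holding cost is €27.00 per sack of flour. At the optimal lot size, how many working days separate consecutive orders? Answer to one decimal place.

T ≈ 6.7 days

Annual demand D = 55.1 × 365 = 20,111.5.
The optimal lot size = √(2DS/H) = √(2 × 20,111.5 × 91.8 / 27) ≈ 369.81.
Cycle time = Q*/D × 365 = 369.81 / 20,111.5 × 365 ≈ 6.712 days.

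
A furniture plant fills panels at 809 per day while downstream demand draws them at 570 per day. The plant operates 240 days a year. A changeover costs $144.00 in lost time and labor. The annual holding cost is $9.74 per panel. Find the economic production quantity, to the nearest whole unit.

Annual demand D = 570 × 240 = 136,800.
Production build-up factor (1 − d/p) = 1 − 570/809 = 0.2954.
Q* = √(2DS / (H(1 − d/p))) = √(2 × 136,800 × 144 / (9.74 × 0.2954)).
= √(39,398,400 / 2.8775) ≈ 3700.285.

Q* ≈ 3,700 panels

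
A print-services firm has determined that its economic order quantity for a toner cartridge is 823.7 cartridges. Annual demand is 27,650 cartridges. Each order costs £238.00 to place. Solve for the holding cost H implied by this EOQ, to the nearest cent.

Squaring Q* = √(2DS/H) gives Q*² = 2DS/H.
From Q* = √(2DS/H): H = 2DS / Q*² = 2 × 27,650 × 238 / 823.7² = 19.3983.

H ≈ £19.40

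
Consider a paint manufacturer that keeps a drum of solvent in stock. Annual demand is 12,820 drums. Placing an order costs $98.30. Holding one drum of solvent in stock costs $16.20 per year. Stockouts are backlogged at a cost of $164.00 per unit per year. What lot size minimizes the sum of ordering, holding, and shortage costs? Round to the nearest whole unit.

Q* ≈ 413 drums

With planned backorders, Q* = √(2DS/H) · √((H+B)/B).
√(2DS/H) = √(2 × 12,820 × 98.3 / 16.2) = 394.438.
√((H+B)/B) = √((16.2+164)/164) = 1.0482.
Q* ≈ 413.460.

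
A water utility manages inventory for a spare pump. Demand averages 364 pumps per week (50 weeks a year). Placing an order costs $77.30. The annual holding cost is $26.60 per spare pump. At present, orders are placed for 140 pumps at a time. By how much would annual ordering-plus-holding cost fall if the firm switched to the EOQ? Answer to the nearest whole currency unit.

Extra cost ≈ $3,260 per year

Annual demand D = 364 × 50 = 18,200.
EOQ = √(2DS/H) = √(2 × 18,200 × 77.3 / 26.6) ≈ 325.24.
Cost at Q* = (D/Q*)S + (Q*/2)H = √(2DSH) ≈ $8,651.30.
Cost at Q = 140: (18,200/140)×77.3 + (140/2)×26.6 = $10,049.00 + $1,862.00 = $11,911.00.
Excess = $11,911.00 − $8,651.30 = $3,259.70.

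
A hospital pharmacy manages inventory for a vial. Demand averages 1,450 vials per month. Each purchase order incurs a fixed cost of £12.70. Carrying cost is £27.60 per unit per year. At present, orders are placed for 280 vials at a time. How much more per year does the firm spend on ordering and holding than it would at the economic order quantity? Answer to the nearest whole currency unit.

Annual demand D = 1,450 × 12 = 17,400.
EOQ = √(2DS/H) = √(2 × 17,400 × 12.7 / 27.6) ≈ 126.54.
Cost at Q* = (D/Q*)S + (Q*/2)H = √(2DSH) ≈ £3,492.58.
Cost at Q = 280: (17,400/280)×12.7 + (280/2)×27.6 = £789.21 + £3,864.00 = £4,653.21.
Excess = £4,653.21 − £3,492.58 = £1,160.64.

Extra cost ≈ £1,161 per year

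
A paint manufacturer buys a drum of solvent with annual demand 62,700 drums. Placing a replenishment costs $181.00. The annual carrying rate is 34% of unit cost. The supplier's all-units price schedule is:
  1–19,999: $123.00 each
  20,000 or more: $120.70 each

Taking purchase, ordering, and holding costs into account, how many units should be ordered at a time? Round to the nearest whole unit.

Q* ≈ 737 drums

Holding cost per unit per year at price C is H = 0.34·C.
For each price level, check whether its EOQ is feasible; otherwise the best quantity at that price is the breakpoint.
EOQ at $123.00 = 736.7 (feasible in tier 1): TC = 62,700×$123.00 + (62,700/736.7)×181 + (736.7/2)×0.34×$123.00 = $7,742,909.18.
EOQ at $120.70 = 743.7 < 20000, so use break Q=20000: TC = 62,700×$120.70 + (62,700/20000.0)×181 + (20000.0/2)×0.34×$120.70 = $7,978,837.43.
Lowest total cost is $7,742,909.18 at Q = 736.7.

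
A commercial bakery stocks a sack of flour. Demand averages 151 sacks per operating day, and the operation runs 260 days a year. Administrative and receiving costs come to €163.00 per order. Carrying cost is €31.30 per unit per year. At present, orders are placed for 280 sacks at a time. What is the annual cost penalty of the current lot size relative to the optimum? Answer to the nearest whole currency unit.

Extra cost ≈ €7,222 per year

Annual demand D = 151 × 260 = 39,260.
EOQ = √(2DS/H) = √(2 × 39,260 × 163 / 31.3) ≈ 639.46.
Cost at Q* = (D/Q*)S + (Q*/2)H = √(2DSH) ≈ €20,015.02.
Cost at Q = 280: (39,260/280)×163 + (280/2)×31.3 = €22,854.93 + €4,382.00 = €27,236.93.
Excess = €27,236.93 − €20,015.02 = €7,221.90.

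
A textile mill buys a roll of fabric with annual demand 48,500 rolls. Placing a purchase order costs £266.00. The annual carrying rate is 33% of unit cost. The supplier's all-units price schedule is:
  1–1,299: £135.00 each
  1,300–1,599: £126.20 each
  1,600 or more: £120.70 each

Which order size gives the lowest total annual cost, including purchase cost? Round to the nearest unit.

Holding cost per unit per year at price C is H = 0.33·C.
For each price level, check whether its EOQ is feasible; otherwise the best quantity at that price is the breakpoint.
EOQ at £135.00 = 761.0 (feasible in tier 1): TC = 48,500×£135.00 + (48,500/761.0)×266 + (761.0/2)×0.33×£135.00 = £6,581,403.97.
EOQ at £126.20 = 787.1 < 1300, so use break Q=1300: TC = 48,500×£126.20 + (48,500/1300.0)×266 + (1300.0/2)×0.33×£126.20 = £6,157,693.75.
EOQ at £120.70 = 804.9 < 1600, so use break Q=1600: TC = 48,500×£120.70 + (48,500/1600.0)×266 + (1600.0/2)×0.33×£120.70 = £5,893,877.92.
Lowest total cost is £5,893,877.92 at Q = 1600.0.

Q* ≈ 1,600 rolls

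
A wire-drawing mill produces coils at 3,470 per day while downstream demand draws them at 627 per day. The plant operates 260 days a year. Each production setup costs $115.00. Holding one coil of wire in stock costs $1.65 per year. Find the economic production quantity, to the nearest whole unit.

Q* ≈ 5,266 coils

Annual demand D = 627 × 260 = 163,020.
Production build-up factor (1 − d/p) = 1 − 627/3,470 = 0.8193.
Q* = √(2DS / (H(1 − d/p))) = √(2 × 163,020 × 115 / (1.65 × 0.8193)).
= √(37,494,600 / 1.3519) ≈ 5266.459.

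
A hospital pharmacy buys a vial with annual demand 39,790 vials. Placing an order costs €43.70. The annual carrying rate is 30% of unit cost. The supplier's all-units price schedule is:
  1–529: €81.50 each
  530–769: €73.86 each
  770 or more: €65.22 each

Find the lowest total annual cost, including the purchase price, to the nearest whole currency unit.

TC* ≈ €2,604,895

Holding cost per unit per year at price C is H = 0.30·C.
Evaluate total cost at each tier's feasible EOQ or, if the EOQ is below the tier, at the tier's minimum quantity.
EOQ at €81.50 = 377.1 (feasible in tier 1): TC = 39,790×€81.50 + (39,790/377.1)×43.7 + (377.1/2)×0.30×€81.50 = €3,252,106.09.
EOQ at €73.86 = 396.2 < 530, so use break Q=530: TC = 39,790×€73.86 + (39,790/530.0)×43.7 + (530.0/2)×0.30×€73.86 = €2,948,042.07.
EOQ at €65.22 = 421.6 < 770, so use break Q=770: TC = 39,790×€65.22 + (39,790/770.0)×43.7 + (770.0/2)×0.30×€65.22 = €2,604,894.92.
Lowest total cost among the candidates is at Q = 770.0.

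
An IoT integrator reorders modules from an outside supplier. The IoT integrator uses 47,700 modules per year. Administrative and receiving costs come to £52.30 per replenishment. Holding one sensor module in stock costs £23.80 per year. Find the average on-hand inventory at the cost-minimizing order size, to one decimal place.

EOQ = √(2DS/H) = √(2 × 47,700 × 52.3 / 23.8) ≈ 457.86.
Average inventory = Q*/2 ≈ 457.86 / 2 = 228.932.

Average inventory ≈ 228.9 modules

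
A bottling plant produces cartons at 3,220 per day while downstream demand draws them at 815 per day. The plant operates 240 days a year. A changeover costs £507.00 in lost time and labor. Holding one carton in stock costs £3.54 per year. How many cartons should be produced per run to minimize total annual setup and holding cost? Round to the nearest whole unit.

Q* ≈ 8,661 cartons

Annual demand D = 815 × 240 = 195,600.
Production build-up factor (1 − d/p) = 1 − 815/3,220 = 0.7469.
Q* = √(2DS / (H(1 − d/p))) = √(2 × 195,600 × 507 / (3.54 × 0.7469)).
= √(198,338,400 / 2.644) ≈ 8661.082.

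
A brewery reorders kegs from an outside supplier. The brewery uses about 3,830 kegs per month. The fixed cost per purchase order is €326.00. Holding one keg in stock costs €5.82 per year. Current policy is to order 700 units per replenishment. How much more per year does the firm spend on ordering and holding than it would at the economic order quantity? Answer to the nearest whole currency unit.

Extra cost ≈ €10,235 per year

Annual demand D = 3,830 × 12 = 45,960.
EOQ = √(2DS/H) = √(2 × 45,960 × 326 / 5.82) ≈ 2269.09.
Cost at Q* = (D/Q*)S + (Q*/2)H = √(2DSH) ≈ €13,206.12.
Cost at Q = 700: (45,960/700)×326 + (700/2)×5.82 = €21,404.23 + €2,037.00 = €23,441.23.
Excess = €23,441.23 − €13,206.12 = €10,235.11.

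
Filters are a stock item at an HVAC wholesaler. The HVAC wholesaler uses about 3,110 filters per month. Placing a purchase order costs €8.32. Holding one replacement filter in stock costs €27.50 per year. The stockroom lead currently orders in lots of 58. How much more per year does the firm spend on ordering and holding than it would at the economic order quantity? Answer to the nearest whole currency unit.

Extra cost ≈ €2,018 per year

Annual demand D = 3,110 × 12 = 37,320.
EOQ = √(2DS/H) = √(2 × 37,320 × 8.32 / 27.5) ≈ 150.27.
Cost at Q* = (D/Q*)S + (Q*/2)H = √(2DSH) ≈ €4,132.51.
Cost at Q = 58: (37,320/58)×8.32 + (58/2)×27.5 = €5,353.49 + €797.50 = €6,150.99.
Excess = €6,150.99 − €4,132.51 = €2,018.48.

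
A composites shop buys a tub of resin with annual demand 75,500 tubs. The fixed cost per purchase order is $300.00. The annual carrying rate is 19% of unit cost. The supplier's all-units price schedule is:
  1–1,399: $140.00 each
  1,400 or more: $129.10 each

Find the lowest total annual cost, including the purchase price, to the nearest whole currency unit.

Holding cost per unit per year at price C is H = 0.19·C.
Evaluate total cost at each tier's feasible EOQ or, if the EOQ is below the tier, at the tier's minimum quantity.
EOQ at $140.00 = 1305.0 (feasible in tier 1): TC = 75,500×$140.00 + (75,500/1305.0)×300 + (1305.0/2)×0.19×$140.00 = $10,604,712.82.
EOQ at $129.10 = 1359.0 < 1400, so use break Q=1400: TC = 75,500×$129.10 + (75,500/1400.0)×300 + (1400.0/2)×0.19×$129.10 = $9,780,398.87.
Lowest total cost among the candidates is at Q = 1400.0.

TC* ≈ $9,780,399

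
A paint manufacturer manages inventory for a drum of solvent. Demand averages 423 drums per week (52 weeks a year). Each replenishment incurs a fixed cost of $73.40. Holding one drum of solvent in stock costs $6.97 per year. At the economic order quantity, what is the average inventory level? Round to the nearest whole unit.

Annual demand D = 423 × 52 = 21,996.
Q* = √(2DS/H) = √(2 × 21,996 × 73.4 / 6.97) ≈ 680.64.
Average inventory = Q*/2 ≈ 680.64 / 2 = 340.321.

Average inventory ≈ 340 drums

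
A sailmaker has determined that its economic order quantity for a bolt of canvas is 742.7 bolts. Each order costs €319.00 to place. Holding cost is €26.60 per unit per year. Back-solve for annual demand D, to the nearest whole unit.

D ≈ 22,998 bolts per year

Invert the EOQ relation Q*² = 2DS/H.
From Q* = √(2DS/H): D = Q*²H / (2S) = 742.7² × 26.6 / (2 × 319) = 22997.880.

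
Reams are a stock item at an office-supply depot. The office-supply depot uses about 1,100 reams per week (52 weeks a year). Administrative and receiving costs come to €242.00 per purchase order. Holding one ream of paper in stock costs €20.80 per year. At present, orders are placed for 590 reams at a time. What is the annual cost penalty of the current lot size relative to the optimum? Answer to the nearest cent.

Extra cost ≈ €5,600.95 per year

Annual demand D = 1,100 × 52 = 57,200.
EOQ = √(2DS/H) = √(2 × 57,200 × 242 / 20.8) ≈ 1153.69.
Cost at Q* = (D/Q*)S + (Q*/2)H = √(2DSH) ≈ €23,996.75.
Cost at Q = 590: (57,200/590)×242 + (590/2)×20.8 = €23,461.69 + €6,136.00 = €29,597.69.
Excess = €29,597.69 − €23,996.75 = €5,600.95.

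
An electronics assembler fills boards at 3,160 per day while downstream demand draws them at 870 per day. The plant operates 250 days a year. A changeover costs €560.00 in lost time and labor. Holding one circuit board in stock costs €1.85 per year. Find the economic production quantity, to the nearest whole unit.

Annual demand D = 870 × 250 = 217,500.
Production build-up factor (1 − d/p) = 1 − 870/3,160 = 0.7247.
Q* = √(2DS / (H(1 − d/p))) = √(2 × 217,500 × 560 / (1.85 × 0.7247)).
= √(243,600,000 / 1.3407) ≈ 13479.649.

Q* ≈ 13,480 boards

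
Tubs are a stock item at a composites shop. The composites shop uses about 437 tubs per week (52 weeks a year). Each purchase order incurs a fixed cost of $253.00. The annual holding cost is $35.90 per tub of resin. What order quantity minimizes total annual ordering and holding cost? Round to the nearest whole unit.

Q* ≈ 566 tubs

Annual demand D = 437 × 52 = 22,724.
EOQ = √(2DS / H) = √(2 × 22,724 × 253 / 35.9).
= √(11,498,344 / 35.9) = √320,288.1337 ≈ 565.940.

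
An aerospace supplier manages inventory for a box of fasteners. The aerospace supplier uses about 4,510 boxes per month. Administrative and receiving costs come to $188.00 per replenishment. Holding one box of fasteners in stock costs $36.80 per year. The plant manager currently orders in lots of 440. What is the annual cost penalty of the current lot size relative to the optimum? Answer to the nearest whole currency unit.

Annual demand D = 4,510 × 12 = 54,120.
EOQ = √(2DS/H) = √(2 × 54,120 × 188 / 36.8) ≈ 743.62.
Cost at Q* = (D/Q*)S + (Q*/2)H = √(2DSH) ≈ $27,365.08.
Cost at Q = 440: (54,120/440)×188 + (440/2)×36.8 = $23,124.00 + $8,096.00 = $31,220.00.
Excess = $31,220.00 − $27,365.08 = $3,854.92.

Extra cost ≈ $3,855 per year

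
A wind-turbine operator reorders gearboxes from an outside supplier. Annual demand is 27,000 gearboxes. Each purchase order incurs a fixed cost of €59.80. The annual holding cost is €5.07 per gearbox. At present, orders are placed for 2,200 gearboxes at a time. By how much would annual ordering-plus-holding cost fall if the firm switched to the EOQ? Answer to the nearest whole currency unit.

EOQ = √(2DS/H) = √(2 × 27,000 × 59.8 / 5.07) ≈ 798.07.
Cost at Q* = (D/Q*)S + (Q*/2)H = √(2DSH) ≈ €4,046.24.
Cost at Q = 2,200: (27,000/2,200)×59.8 + (2,200/2)×5.07 = €733.91 + €5,577.00 = €6,310.91.
Excess = €6,310.91 − €4,046.24 = €2,264.67.

Extra cost ≈ €2,265 per year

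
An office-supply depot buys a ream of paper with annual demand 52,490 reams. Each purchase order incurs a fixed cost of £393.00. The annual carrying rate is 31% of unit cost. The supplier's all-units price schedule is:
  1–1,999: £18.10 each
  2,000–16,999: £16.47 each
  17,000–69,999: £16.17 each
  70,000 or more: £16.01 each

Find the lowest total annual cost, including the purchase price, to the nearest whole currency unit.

Holding cost per unit per year at price C is H = 0.31·C.
Evaluate total cost at each tier's feasible EOQ or, if the EOQ is below the tier, at the tier's minimum quantity.
Tier 1 (£18.10): EOQ = 2711.6 exceeds tier's upper bound 1999, so this tier is dominated.
EOQ at £16.47 = 2842.6 (feasible in tier 2): TC = 52,490×£16.47 + (52,490/2842.6)×393 + (2842.6/2)×0.31×£16.47 = £879,023.97.
EOQ at £16.17 = 2868.9 < 17000, so use break Q=17000: TC = 52,490×£16.17 + (52,490/17000.0)×393 + (17000.0/2)×0.31×£16.17 = £892,584.70.
EOQ at £16.01 = 2883.2 < 70000, so use break Q=70000: TC = 52,490×£16.01 + (52,490/70000.0)×393 + (70000.0/2)×0.31×£16.01 = £1,014,368.09.
Lowest total cost among the candidates is at Q = 2842.6.

TC* ≈ £879,024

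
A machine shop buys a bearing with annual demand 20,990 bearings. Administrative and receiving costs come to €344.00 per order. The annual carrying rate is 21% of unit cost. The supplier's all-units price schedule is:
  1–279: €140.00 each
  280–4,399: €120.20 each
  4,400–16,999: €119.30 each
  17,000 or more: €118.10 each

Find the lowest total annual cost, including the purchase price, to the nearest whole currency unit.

Holding cost per unit per year at price C is H = 0.21·C.
Evaluate total cost at each tier's feasible EOQ or, if the EOQ is below the tier, at the tier's minimum quantity.
Tier 1 (€140.00): EOQ = 700.9 exceeds tier's upper bound 279, so this tier is dominated.
EOQ at €120.20 = 756.4 (feasible in tier 2): TC = 20,990×€120.20 + (20,990/756.4)×344 + (756.4/2)×0.21×€120.20 = €2,542,090.48.
EOQ at €119.30 = 759.2 < 4400, so use break Q=4400: TC = 20,990×€119.30 + (20,990/4400.0)×344 + (4400.0/2)×0.21×€119.30 = €2,560,864.64.
EOQ at €118.10 = 763.1 < 17000, so use break Q=17000: TC = 20,990×€118.10 + (20,990/17000.0)×344 + (17000.0/2)×0.21×€118.10 = €2,690,152.24.
Lowest total cost among the candidates is at Q = 756.4.

TC* ≈ €2,542,090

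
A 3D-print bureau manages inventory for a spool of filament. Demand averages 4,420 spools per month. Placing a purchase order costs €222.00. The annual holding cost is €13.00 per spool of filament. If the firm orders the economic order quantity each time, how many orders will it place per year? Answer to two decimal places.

Annual demand D = 4,420 × 12 = 53,040.
Q* = √(2DS/H) = √(2 × 53,040 × 222 / 13) ≈ 1345.93.
Orders per year = D / Q* = 53,040 / 1345.93 ≈ 39.408.

N ≈ 39.41 orders per year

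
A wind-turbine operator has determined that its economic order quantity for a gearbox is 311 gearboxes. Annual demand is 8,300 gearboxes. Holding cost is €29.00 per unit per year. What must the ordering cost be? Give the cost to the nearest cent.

S ≈ €168.97

Invert the EOQ relation Q*² = 2DS/H.
From Q* = √(2DS/H): S = Q*²H / (2D) = 311² × 29 / (2 × 8,300) = 168.9704.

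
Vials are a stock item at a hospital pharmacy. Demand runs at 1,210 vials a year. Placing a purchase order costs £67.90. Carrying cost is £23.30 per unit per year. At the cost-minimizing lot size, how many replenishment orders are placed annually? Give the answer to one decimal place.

Q* = √(2DS/H) = √(2 × 1,210 × 67.9 / 23.3) ≈ 83.98.
Orders per year = D / Q* = 1,210 / 83.98 ≈ 14.409.

N ≈ 14.4 orders per year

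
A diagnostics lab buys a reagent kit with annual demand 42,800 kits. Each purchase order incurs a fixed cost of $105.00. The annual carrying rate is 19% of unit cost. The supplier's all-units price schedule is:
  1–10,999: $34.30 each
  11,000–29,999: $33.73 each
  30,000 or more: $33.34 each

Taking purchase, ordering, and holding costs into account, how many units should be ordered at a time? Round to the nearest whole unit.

Q* ≈ 1,174 kits

Holding cost per unit per year at price C is H = 0.19·C.
Candidates are each tier's EOQ (if it falls in that tier) and each price-break quantity.
EOQ at $34.30 = 1174.4 (feasible in tier 1): TC = 42,800×$34.30 + (42,800/1174.4)×105 + (1174.4/2)×0.19×$34.30 = $1,475,693.42.
EOQ at $33.73 = 1184.3 < 11000, so use break Q=11000: TC = 42,800×$33.73 + (42,800/11000.0)×105 + (11000.0/2)×0.19×$33.73 = $1,479,300.40.
EOQ at $33.34 = 1191.2 < 30000, so use break Q=30000: TC = 42,800×$33.34 + (42,800/30000.0)×105 + (30000.0/2)×0.19×$33.34 = $1,522,120.80.
Lowest total cost is $1,475,693.42 at Q = 1174.4.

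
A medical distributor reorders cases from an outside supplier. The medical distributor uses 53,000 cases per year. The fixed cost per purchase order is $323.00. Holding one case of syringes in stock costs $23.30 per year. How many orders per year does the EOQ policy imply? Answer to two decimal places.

The optimal lot size = √(2DS/H) = √(2 × 53,000 × 323 / 23.3) ≈ 1212.21.
Orders per year = D / Q* = 53,000 / 1212.21 ≈ 43.722.

N ≈ 43.72 orders per year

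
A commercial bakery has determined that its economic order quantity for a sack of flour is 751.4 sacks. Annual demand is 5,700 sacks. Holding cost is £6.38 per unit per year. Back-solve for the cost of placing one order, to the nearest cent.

Squaring Q* = √(2DS/H) gives Q*² = 2DS/H.
From Q* = √(2DS/H): S = Q*²H / (2D) = 751.4² × 6.38 / (2 × 5,700) = 315.9790.

S ≈ £315.98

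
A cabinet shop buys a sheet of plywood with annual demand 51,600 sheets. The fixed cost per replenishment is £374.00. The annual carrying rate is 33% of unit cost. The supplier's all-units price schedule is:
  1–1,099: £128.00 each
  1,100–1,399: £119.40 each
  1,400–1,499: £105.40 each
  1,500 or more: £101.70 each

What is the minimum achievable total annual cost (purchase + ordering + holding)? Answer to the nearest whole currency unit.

Holding cost per unit per year at price C is H = 0.33·C.
Candidates are each tier's EOQ (if it falls in that tier) and each price-break quantity.
EOQ at £128.00 = 955.9 (feasible in tier 1): TC = 51,600×£128.00 + (51,600/955.9)×374 + (955.9/2)×0.33×£128.00 = £6,645,177.33.
EOQ at £119.40 = 989.7 < 1100, so use break Q=1100: TC = 51,600×£119.40 + (51,600/1100.0)×374 + (1100.0/2)×0.33×£119.40 = £6,200,255.10.
EOQ at £105.40 = 1053.4 < 1400, so use break Q=1400: TC = 51,600×£105.40 + (51,600/1400.0)×374 + (1400.0/2)×0.33×£105.40 = £5,476,771.97.
EOQ at £101.70 = 1072.4 < 1500, so use break Q=1500: TC = 51,600×£101.70 + (51,600/1500.0)×374 + (1500.0/2)×0.33×£101.70 = £5,285,756.35.
Lowest total cost among the candidates is at Q = 1500.0.

TC* ≈ £5,285,756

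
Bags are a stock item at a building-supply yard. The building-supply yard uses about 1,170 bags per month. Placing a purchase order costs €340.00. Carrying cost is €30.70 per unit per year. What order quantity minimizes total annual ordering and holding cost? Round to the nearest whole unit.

Annual demand D = 1,170 × 12 = 14,040.
EOQ = √(2DS / H) = √(2 × 14,040 × 340 / 30.7).
= √(9,547,200 / 30.7) = √310,983.7134 ≈ 557.659.

Q* ≈ 558 bags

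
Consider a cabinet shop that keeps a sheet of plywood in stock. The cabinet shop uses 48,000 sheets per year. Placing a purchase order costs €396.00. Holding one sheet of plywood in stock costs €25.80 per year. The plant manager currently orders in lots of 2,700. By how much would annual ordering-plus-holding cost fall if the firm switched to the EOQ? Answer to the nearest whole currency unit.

Extra cost ≈ €10,552 per year

EOQ = √(2DS/H) = √(2 × 48,000 × 396 / 25.8) ≈ 1213.87.
Cost at Q* = (D/Q*)S + (Q*/2)H = √(2DSH) ≈ €31,317.93.
Cost at Q = 2,700: (48,000/2,700)×396 + (2,700/2)×25.8 = €7,040.00 + €34,830.00 = €41,870.00.
Excess = €41,870.00 − €31,317.93 = €10,552.07.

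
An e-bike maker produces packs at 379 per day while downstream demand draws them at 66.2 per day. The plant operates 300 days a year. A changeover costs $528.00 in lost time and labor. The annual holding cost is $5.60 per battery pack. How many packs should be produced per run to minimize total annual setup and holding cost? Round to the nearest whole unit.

Q* ≈ 2,130 packs

Annual demand D = 66.2 × 300 = 19,860.
Production build-up factor (1 − d/p) = 1 − 66.2/379 = 0.8253.
Q* = √(2DS / (H(1 − d/p))) = √(2 × 19,860 × 528 / (5.6 × 0.8253)).
= √(20,972,160 / 4.6218) ≈ 2130.168.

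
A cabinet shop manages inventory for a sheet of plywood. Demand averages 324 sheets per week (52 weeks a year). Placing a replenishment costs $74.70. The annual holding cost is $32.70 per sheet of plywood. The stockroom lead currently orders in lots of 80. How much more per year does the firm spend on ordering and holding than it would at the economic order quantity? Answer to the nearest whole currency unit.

Extra cost ≈ $7,967 per year

Annual demand D = 324 × 52 = 16,848.
EOQ = √(2DS/H) = √(2 × 16,848 × 74.7 / 32.7) ≈ 277.44.
Cost at Q* = (D/Q*)S + (Q*/2)H = √(2DSH) ≈ $9,072.42.
Cost at Q = 80: (16,848/80)×74.7 + (80/2)×32.7 = $15,731.82 + $1,308.00 = $17,039.82.
Excess = $17,039.82 − $9,072.42 = $7,967.40.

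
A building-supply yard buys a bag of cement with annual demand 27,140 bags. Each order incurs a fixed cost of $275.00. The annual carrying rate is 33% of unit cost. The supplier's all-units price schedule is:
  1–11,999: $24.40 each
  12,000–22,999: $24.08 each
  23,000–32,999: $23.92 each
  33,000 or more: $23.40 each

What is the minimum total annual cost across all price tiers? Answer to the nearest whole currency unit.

TC* ≈ $673,179

Holding cost per unit per year at price C is H = 0.33·C.
Evaluate total cost at each tier's feasible EOQ or, if the EOQ is below the tier, at the tier's minimum quantity.
EOQ at $24.40 = 1361.6 (feasible in tier 1): TC = 27,140×$24.40 + (27,140/1361.6)×275 + (1361.6/2)×0.33×$24.40 = $673,179.22.
EOQ at $24.08 = 1370.6 < 12000, so use break Q=12000: TC = 27,140×$24.08 + (27,140/12000.0)×275 + (12000.0/2)×0.33×$24.08 = $701,831.56.
EOQ at $23.92 = 1375.1 < 23000, so use break Q=23000: TC = 27,140×$23.92 + (27,140/23000.0)×275 + (23000.0/2)×0.33×$23.92 = $740,289.70.
EOQ at $23.40 = 1390.3 < 33000, so use break Q=33000: TC = 27,140×$23.40 + (27,140/33000.0)×275 + (33000.0/2)×0.33×$23.40 = $762,715.17.
Lowest total cost among the candidates is at Q = 1361.6.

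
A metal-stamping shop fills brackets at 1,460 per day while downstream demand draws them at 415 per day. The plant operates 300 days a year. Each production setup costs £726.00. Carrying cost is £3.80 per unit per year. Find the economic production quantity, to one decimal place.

Annual demand D = 415 × 300 = 124,500.
Production build-up factor (1 − d/p) = 1 − 415/1,460 = 0.7158.
Q* = √(2DS / (H(1 − d/p))) = √(2 × 124,500 × 726 / (3.8 × 0.7158)).
= √(180,774,000 / 2.7199) ≈ 8152.569.

Q* ≈ 8,152.6 brackets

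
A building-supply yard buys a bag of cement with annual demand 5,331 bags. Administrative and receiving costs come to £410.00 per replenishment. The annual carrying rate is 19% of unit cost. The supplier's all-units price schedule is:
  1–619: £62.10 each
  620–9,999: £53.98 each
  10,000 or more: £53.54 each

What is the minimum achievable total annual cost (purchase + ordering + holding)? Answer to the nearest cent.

Holding cost per unit per year at price C is H = 0.19·C.
Candidates are each tier's EOQ (if it falls in that tier) and each price-break quantity.
EOQ at £62.10 = 608.7 (feasible in tier 1): TC = 5,331×£62.10 + (5,331/608.7)×410 + (608.7/2)×0.19×£62.10 = £338,236.91.
EOQ at £53.98 = 652.9 (feasible in tier 2): TC = 5,331×£53.98 + (5,331/652.9)×410 + (652.9/2)×0.19×£53.98 = £294,463.21.
EOQ at £53.54 = 655.5 < 10000, so use break Q=10000: TC = 5,331×£53.54 + (5,331/10000.0)×410 + (10000.0/2)×0.19×£53.54 = £336,503.31.
Lowest total cost among the candidates is at Q = 652.9.

TC* ≈ £294,463.21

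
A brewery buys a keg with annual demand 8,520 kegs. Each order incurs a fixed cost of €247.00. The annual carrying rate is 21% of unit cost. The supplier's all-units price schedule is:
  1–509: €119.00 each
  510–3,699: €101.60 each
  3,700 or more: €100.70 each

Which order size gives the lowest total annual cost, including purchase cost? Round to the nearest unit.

Holding cost per unit per year at price C is H = 0.21·C.
For each price level, check whether its EOQ is feasible; otherwise the best quantity at that price is the breakpoint.
EOQ at €119.00 = 410.4 (feasible in tier 1): TC = 8,520×€119.00 + (8,520/410.4)×247 + (410.4/2)×0.21×€119.00 = €1,024,135.73.
EOQ at €101.60 = 444.1 < 510, so use break Q=510: TC = 8,520×€101.60 + (8,520/510.0)×247 + (510.0/2)×0.21×€101.60 = €875,199.03.
EOQ at €100.70 = 446.1 < 3700, so use break Q=3700: TC = 8,520×€100.70 + (8,520/3700.0)×247 + (3700.0/2)×0.21×€100.70 = €897,654.72.
Lowest total cost is €875,199.03 at Q = 510.0.

Q* ≈ 510 kegs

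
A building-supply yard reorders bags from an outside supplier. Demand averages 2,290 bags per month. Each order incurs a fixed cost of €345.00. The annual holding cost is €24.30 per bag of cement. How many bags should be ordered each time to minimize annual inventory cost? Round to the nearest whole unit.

Annual demand D = 2,290 × 12 = 27,480.
EOQ = √(2DS / H) = √(2 × 27,480 × 345 / 24.3).
= √(18,961,200 / 24.3) = √780,296.2963 ≈ 883.344.

Q* ≈ 883 bags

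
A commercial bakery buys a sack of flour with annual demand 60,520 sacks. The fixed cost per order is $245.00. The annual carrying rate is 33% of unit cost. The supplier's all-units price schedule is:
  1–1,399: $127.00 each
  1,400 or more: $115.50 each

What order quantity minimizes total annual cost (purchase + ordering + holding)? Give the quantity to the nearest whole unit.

Q* ≈ 1,400 sacks

Holding cost per unit per year at price C is H = 0.33·C.
Evaluate total cost at each tier's feasible EOQ or, if the EOQ is below the tier, at the tier's minimum quantity.
EOQ at $127.00 = 841.2 (feasible in tier 1): TC = 60,520×$127.00 + (60,520/841.2)×245 + (841.2/2)×0.33×$127.00 = $7,721,293.83.
EOQ at $115.50 = 882.1 < 1400, so use break Q=1400: TC = 60,520×$115.50 + (60,520/1400.0)×245 + (1400.0/2)×0.33×$115.50 = $7,027,331.50.
Lowest total cost is $7,027,331.50 at Q = 1400.0.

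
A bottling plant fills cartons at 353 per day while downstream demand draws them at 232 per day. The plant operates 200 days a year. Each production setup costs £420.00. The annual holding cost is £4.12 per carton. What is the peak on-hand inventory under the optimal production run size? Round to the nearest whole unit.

I_max ≈ 1,801 cartons

Annual demand D = 232 × 200 = 46,400.
Production build-up factor (1 − d/p) = 1 − 232/353 = 0.3428.
Q* = √(2DS / (H(1 − d/p))) = √(2 × 46,400 × 420 / (4.12 × 0.3428)).
= √(38,976,000 / 1.4122) ≈ 5253.451.
Maximum inventory = Q*(1 − d/p) = 5253.451 × 0.3428 ≈ 1800.758.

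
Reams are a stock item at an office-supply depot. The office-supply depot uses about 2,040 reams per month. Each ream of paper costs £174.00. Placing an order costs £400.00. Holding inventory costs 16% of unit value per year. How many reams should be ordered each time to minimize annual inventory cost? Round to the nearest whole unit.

Q* ≈ 839 reams

Annual demand D = 2,040 × 12 = 24,480.
Holding cost H = 0.16 × £174.00 = £27.8400 per unit per year.
EOQ = √(2DS / H) = √(2 × 24,480 × 400 / 27.84).
= √(19,584,000 / 27.84) = √703,448.2759 ≈ 838.718.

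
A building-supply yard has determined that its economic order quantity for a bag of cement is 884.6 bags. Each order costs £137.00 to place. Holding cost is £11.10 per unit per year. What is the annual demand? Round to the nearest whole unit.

D ≈ 31,701 bags per year

The basic EOQ model gives Q* = √(2DS/H); rearrange for the unknown.
From Q* = √(2DS/H): D = Q*²H / (2S) = 884.6² × 11.1 / (2 × 137) = 31700.513.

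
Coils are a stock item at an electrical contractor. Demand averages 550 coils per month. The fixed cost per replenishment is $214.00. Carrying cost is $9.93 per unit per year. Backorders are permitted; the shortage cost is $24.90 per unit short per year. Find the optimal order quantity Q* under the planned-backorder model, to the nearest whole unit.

Q* ≈ 631 coils

Annual demand D = 550 × 12 = 6,600.
With planned backorders, Q* = √(2DS/H) · √((H+B)/B).
√(2DS/H) = √(2 × 6,600 × 214 / 9.93) = 533.359.
√((H+B)/B) = √((9.93+24.9)/24.9) = 1.1827.
Q* ≈ 630.807.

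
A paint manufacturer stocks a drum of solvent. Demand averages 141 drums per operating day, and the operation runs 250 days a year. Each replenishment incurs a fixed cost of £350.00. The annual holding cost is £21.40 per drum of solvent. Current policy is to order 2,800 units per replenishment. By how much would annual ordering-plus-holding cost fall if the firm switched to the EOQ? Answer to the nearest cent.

Annual demand D = 141 × 250 = 35,250.
EOQ = √(2DS/H) = √(2 × 35,250 × 350 / 21.4) ≈ 1073.80.
Cost at Q* = (D/Q*)S + (Q*/2)H = √(2DSH) ≈ £22,979.23.
Cost at Q = 2,800: (35,250/2,800)×350 + (2,800/2)×21.4 = £4,406.25 + £29,960.00 = £34,366.25.
Excess = £34,366.25 − £22,979.23 = £11,387.02.

Extra cost ≈ £11,387.02 per year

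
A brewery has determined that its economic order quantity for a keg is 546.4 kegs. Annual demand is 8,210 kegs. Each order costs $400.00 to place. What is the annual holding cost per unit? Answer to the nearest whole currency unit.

H ≈ $22

The basic EOQ model gives Q* = √(2DS/H); rearrange for the unknown.
From Q* = √(2DS/H): H = 2DS / Q*² = 2 × 8,210 × 400 / 546.4² = 21.9994.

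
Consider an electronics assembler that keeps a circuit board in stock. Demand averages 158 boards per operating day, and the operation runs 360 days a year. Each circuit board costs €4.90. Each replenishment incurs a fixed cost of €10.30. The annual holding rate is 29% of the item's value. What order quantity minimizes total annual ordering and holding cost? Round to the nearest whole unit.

Q* ≈ 908 boards

Annual demand D = 158 × 360 = 56,880.
Holding cost H = 0.29 × €4.90 = €1.4210 per unit per year.
EOQ = √(2DS / H) = √(2 × 56,880 × 10.3 / 1.421).
= √(1,171,728 / 1.421) = √824,579.8733 ≈ 908.064.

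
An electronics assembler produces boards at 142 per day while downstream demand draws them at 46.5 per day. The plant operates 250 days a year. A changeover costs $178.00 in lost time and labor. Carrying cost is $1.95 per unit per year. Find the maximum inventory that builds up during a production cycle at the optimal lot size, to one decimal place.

I_max ≈ 1,194.7 boards

Annual demand D = 46.5 × 250 = 11,625.
Production build-up factor (1 − d/p) = 1 − 46.5/142 = 0.6725.
Q* = √(2DS / (H(1 − d/p))) = √(2 × 11,625 × 178 / (1.95 × 0.6725)).
= √(4,138,500 / 1.3114) ≈ 1776.424.
Maximum inventory = Q*(1 − d/p) = 1776.424 × 0.6725 ≈ 1194.708.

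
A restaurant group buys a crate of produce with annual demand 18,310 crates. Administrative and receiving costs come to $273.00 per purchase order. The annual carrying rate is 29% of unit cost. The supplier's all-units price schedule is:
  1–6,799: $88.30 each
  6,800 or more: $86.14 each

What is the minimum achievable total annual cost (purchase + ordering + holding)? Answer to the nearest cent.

Holding cost per unit per year at price C is H = 0.29·C.
Evaluate total cost at each tier's feasible EOQ or, if the EOQ is below the tier, at the tier's minimum quantity.
EOQ at $88.30 = 624.8 (feasible in tier 1): TC = 18,310×$88.30 + (18,310/624.8)×273 + (624.8/2)×0.29×$88.30 = $1,632,772.99.
EOQ at $86.14 = 632.6 < 6800, so use break Q=6800: TC = 18,310×$86.14 + (18,310/6800.0)×273 + (6800.0/2)×0.29×$86.14 = $1,662,892.53.
Lowest total cost among the candidates is at Q = 624.8.

TC* ≈ $1,632,772.99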